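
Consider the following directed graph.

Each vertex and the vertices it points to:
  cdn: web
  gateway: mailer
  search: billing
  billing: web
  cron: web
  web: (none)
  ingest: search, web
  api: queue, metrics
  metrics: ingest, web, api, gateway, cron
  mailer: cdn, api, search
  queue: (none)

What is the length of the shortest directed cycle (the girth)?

2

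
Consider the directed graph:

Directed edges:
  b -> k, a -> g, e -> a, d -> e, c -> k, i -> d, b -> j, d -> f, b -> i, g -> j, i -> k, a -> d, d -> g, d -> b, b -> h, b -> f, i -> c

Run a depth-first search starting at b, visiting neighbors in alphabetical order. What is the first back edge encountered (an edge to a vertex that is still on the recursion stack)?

d→b

DFS from b (visiting neighbors in alphabetical order); mark gray on enter, black on exit:
b gray
  f gray
  f black
  h gray
  h black
  i gray
    c gray
      k gray
      k black
    c black
    d gray
      d→b: b is gray → back edge
First back edge: d → b.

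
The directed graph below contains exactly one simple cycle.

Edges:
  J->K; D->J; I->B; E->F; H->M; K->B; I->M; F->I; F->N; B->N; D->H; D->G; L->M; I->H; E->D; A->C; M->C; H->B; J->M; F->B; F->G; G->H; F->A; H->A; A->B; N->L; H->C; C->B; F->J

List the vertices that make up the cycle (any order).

B, C, L, M, N

DFS with gray/black marking from N:
N gray
  L gray
    M gray
      C gray
        B gray
          B→N: N is gray → back edge
Back edge closes the cycle N → L → M → C → B → N; its vertices are {B, C, L, M, N}.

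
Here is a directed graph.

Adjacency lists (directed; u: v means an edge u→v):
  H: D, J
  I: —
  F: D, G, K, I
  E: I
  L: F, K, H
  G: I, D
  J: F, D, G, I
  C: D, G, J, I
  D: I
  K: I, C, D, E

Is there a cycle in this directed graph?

Yes

DFS with white/gray/black marking, starting from L:
L gray
  F gray
    D gray
      I gray
      I black
    D black
    G gray
      G→I: I black — skip
      G→D: D black — skip
    G black
    K gray
      K→I: I black — skip
      C gray
        C→D: D black — skip
        C→G: G black — skip
        J gray
          J→F: F is gray → back edge
Back edge found, so a cycle exists: F → K → C → J → F.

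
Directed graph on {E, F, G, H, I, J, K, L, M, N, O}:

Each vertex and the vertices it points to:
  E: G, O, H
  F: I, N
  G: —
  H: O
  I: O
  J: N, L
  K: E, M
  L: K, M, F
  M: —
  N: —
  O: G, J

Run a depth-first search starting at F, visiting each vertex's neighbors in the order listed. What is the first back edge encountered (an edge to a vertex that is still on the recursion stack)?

DFS from F (visiting each vertex's neighbors in the order listed); mark gray on enter, black on exit:
F gray
  I gray
    O gray
      G gray
      G black
      J gray
        N gray
        N black
        L gray
          K gray
            E gray
              E→G: G black — skip
              E→O: O is gray → back edge
First back edge: E → O.

E→O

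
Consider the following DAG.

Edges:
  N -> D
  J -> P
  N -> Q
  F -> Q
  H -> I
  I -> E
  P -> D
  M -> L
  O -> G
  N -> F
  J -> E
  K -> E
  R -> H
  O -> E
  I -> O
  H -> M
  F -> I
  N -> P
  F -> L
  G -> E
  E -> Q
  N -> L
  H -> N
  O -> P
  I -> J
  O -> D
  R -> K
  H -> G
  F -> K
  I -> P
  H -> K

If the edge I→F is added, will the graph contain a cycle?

Yes

Adding I→F creates a cycle iff F can already reach I.
Path from F: F → I.
So F → … → I → F is a cycle.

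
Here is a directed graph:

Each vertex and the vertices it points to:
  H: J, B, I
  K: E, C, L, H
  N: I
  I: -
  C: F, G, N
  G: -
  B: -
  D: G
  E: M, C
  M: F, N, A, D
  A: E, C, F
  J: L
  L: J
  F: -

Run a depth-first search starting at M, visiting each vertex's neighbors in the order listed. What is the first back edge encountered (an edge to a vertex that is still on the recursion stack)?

E→M

DFS from M (visiting each vertex's neighbors in the order listed); mark gray on enter, black on exit:
M gray
  F gray
  F black
  N gray
    I gray
    I black
  N black
  A gray
    E gray
      E→M: M is gray → back edge
First back edge: E → M.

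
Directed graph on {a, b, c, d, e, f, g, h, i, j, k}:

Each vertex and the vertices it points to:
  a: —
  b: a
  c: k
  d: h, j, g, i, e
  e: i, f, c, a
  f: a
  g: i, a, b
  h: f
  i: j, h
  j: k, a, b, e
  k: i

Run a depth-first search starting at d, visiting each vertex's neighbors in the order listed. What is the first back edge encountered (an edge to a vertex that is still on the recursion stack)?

i->j

DFS from d (visiting each vertex's neighbors in the order listed); mark gray on enter, black on exit:
d gray
  h gray
    f gray
      a gray
      a black
    f black
  h black
  j gray
    k gray
      i gray
        i→j: j is gray → back edge
First back edge: i → j.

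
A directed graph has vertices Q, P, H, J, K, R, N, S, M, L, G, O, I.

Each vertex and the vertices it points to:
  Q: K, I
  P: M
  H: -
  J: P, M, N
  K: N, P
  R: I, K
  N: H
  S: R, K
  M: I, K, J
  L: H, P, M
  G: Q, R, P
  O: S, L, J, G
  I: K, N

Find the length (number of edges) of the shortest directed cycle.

For each vertex v, BFS finds the shortest path from v back to v.
The shortest such closed walk is J → M → J, length 2.

2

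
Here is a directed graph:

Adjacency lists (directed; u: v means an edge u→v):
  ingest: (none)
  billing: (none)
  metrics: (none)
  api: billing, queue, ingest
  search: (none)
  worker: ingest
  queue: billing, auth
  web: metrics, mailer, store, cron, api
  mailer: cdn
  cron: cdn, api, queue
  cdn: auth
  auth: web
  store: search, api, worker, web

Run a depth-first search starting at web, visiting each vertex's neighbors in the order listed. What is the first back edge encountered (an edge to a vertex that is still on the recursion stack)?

DFS from web (visiting each vertex's neighbors in the order listed); mark gray on enter, black on exit:
web gray
  metrics gray
  metrics black
  mailer gray
    cdn gray
      auth gray
        auth→web: web is gray → back edge
First back edge: auth → web.

auth->web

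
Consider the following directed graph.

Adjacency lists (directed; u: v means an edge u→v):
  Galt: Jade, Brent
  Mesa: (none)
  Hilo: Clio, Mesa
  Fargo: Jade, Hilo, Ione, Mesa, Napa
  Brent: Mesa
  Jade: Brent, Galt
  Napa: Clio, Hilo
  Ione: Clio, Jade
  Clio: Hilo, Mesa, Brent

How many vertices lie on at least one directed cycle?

4

A vertex is on a directed cycle iff it belongs to a strongly connected component of size ≥ 2 (or has a self-loop).
The vertices on cycles are {Clio, Galt, Hilo, Jade} — 4 in total.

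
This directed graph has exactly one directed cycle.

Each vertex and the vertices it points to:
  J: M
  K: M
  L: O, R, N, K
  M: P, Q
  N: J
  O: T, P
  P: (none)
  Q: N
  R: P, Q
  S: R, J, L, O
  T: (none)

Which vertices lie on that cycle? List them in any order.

DFS with gray/black marking from N:
N gray
  J gray
    M gray
      P gray
      P black
      Q gray
        Q→N: N is gray → back edge
Back edge closes the cycle N → J → M → Q → N; its vertices are {J, M, N, Q}.

J, M, N, Q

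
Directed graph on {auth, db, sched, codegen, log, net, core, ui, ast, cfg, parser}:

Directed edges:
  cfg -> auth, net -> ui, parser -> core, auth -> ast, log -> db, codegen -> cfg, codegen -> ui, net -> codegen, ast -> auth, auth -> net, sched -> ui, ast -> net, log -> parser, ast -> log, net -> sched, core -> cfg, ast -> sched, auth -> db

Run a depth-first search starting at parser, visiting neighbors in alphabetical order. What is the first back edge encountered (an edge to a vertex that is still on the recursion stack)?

DFS from parser (visiting neighbors in alphabetical order); mark gray on enter, black on exit:
parser gray
  core gray
    cfg gray
      auth gray
        ast gray
          ast→auth: auth is gray → back edge
First back edge: ast → auth.

ast→auth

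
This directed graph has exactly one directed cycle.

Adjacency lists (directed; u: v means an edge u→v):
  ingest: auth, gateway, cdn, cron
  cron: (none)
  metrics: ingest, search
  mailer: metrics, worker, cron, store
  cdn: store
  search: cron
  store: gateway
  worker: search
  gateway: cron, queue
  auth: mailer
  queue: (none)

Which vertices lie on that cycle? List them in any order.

auth, ingest, mailer, metrics

DFS with gray/black marking from metrics:
metrics gray
  ingest gray
    auth gray
      mailer gray
        mailer→metrics: metrics is gray → back edge
Back edge closes the cycle metrics → ingest → auth → mailer → metrics; its vertices are {auth, ingest, mailer, metrics}.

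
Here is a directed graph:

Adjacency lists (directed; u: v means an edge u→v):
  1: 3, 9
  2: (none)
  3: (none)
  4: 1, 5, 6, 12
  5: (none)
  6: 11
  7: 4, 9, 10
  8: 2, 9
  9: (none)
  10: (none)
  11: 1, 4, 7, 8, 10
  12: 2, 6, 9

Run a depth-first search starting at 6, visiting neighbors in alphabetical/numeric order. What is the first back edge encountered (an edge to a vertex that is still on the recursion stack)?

4→6

DFS from 6 (visiting neighbors in alphabetical/numeric order); mark gray on enter, black on exit:
6 gray
  11 gray
    1 gray
      3 gray
      3 black
      9 gray
      9 black
    1 black
    4 gray
      4→1: 1 black — skip
      5 gray
      5 black
      4→6: 6 is gray → back edge
First back edge: 4 → 6.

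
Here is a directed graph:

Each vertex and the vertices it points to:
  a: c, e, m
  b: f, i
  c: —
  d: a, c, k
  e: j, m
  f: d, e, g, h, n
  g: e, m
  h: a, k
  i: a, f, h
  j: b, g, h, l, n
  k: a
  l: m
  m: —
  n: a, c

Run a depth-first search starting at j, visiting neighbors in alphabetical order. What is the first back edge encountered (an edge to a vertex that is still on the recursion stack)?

e->j

DFS from j (visiting neighbors in alphabetical order); mark gray on enter, black on exit:
j gray
  b gray
    f gray
      d gray
        a gray
          c gray
          c black
          e gray
            e→j: j is gray → back edge
First back edge: e → j.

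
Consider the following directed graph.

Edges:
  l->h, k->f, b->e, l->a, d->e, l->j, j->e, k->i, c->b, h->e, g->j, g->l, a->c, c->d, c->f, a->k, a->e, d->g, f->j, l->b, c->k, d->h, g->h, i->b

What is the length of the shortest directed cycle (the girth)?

5

For each vertex v, BFS finds the shortest path from v back to v.
The shortest such closed walk is a → c → d → g → l → a, length 5.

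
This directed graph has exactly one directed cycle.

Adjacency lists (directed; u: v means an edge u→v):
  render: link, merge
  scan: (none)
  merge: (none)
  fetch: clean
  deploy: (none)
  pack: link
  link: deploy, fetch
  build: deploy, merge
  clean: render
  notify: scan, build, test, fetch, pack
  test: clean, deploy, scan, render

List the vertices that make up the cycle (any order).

link, clean, fetch, render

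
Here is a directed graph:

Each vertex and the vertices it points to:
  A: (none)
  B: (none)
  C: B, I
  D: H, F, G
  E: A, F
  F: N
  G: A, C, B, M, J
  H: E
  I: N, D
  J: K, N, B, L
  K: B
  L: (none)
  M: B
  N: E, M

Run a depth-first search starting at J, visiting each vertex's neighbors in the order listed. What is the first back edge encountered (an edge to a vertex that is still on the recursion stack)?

F→N

DFS from J (visiting each vertex's neighbors in the order listed); mark gray on enter, black on exit:
J gray
  K gray
    B gray
    B black
  K black
  N gray
    E gray
      A gray
      A black
      F gray
        F→N: N is gray → back edge
First back edge: F → N.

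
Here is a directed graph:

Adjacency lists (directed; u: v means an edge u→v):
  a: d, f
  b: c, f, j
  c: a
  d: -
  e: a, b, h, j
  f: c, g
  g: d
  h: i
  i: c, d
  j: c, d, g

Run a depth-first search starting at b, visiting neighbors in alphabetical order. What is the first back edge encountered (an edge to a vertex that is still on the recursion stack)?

f→c

DFS from b (visiting neighbors in alphabetical order); mark gray on enter, black on exit:
b gray
  c gray
    a gray
      d gray
      d black
      f gray
        f→c: c is gray → back edge
First back edge: f → c.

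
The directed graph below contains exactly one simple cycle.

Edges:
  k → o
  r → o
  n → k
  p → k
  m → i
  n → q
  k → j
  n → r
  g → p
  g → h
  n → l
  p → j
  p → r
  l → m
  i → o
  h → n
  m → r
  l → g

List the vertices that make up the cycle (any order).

DFS with gray/black marking from l:
l gray
  g gray
    p gray
      k gray
        j gray
        j black
        o gray
        o black
      k black
      r gray
        r→o: o black — skip
      r black
      p→j: j black — skip
    p black
    h gray
      n gray
        n→k: k black — skip
        n→r: r black — skip
        n→l: l is gray → back edge
Back edge closes the cycle l → g → h → n → l; its vertices are {g, h, l, n}.

g, h, l, n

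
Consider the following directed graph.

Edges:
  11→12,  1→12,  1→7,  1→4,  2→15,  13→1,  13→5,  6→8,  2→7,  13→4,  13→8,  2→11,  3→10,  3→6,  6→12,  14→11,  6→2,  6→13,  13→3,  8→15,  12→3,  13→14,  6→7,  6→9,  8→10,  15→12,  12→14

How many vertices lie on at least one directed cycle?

10

A vertex is on a directed cycle iff it belongs to a strongly connected component of size ≥ 2 (or has a self-loop).
The vertices on cycles are {1, 2, 3, 6, 8, 11, 12, 13, 14, 15} — 10 in total.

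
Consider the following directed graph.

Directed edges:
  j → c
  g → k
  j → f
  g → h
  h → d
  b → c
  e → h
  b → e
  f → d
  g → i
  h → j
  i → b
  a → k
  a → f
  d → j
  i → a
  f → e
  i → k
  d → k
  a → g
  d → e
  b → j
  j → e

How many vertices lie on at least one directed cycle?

8

A vertex is on a directed cycle iff it belongs to a strongly connected component of size ≥ 2 (or has a self-loop).
The vertices on cycles are {a, d, e, f, g, h, i, j} — 8 in total.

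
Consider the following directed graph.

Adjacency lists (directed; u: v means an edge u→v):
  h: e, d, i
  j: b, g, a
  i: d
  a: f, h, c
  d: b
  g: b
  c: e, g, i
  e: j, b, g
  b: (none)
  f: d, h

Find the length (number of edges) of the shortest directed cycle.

For each vertex v, BFS finds the shortest path from v back to v.
The shortest such closed walk is a → c → e → j → a, length 4.

4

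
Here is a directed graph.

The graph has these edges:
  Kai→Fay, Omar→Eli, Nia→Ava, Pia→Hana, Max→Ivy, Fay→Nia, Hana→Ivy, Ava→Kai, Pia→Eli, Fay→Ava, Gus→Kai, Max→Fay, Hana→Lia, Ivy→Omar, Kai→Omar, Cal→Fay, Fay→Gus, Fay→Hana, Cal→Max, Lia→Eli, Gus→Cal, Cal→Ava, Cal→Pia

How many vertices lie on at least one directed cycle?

7

A vertex is on a directed cycle iff it belongs to a strongly connected component of size ≥ 2 (or has a self-loop).
The vertices on cycles are {Ava, Cal, Fay, Gus, Kai, Max, Nia} — 7 in total.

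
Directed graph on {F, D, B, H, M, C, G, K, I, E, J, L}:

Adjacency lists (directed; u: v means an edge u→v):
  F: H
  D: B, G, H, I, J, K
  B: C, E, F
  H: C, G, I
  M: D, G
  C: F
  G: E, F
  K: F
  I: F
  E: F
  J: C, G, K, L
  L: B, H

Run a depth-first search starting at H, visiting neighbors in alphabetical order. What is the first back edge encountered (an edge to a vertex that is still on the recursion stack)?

DFS from H (visiting neighbors in alphabetical order); mark gray on enter, black on exit:
H gray
  C gray
    F gray
      F→H: H is gray → back edge
First back edge: F → H.

F->H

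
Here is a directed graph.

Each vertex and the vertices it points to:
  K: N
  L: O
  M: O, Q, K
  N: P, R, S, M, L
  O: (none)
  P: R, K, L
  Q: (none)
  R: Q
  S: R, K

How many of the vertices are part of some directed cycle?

A vertex is on a directed cycle iff it belongs to a strongly connected component of size ≥ 2 (or has a self-loop).
The vertices on cycles are {K, M, N, P, S} — 5 in total.

5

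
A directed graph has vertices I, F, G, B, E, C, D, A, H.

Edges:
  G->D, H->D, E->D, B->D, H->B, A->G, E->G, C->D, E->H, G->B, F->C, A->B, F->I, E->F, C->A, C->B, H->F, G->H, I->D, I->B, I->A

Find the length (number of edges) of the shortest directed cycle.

5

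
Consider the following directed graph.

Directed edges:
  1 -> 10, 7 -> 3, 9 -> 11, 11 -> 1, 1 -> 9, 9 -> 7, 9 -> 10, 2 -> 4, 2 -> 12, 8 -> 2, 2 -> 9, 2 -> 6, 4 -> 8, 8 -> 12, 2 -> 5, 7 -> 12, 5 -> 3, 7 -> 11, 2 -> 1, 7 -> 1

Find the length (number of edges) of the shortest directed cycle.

For each vertex v, BFS finds the shortest path from v back to v.
The shortest such closed walk is 2 → 4 → 8 → 2, length 3.

3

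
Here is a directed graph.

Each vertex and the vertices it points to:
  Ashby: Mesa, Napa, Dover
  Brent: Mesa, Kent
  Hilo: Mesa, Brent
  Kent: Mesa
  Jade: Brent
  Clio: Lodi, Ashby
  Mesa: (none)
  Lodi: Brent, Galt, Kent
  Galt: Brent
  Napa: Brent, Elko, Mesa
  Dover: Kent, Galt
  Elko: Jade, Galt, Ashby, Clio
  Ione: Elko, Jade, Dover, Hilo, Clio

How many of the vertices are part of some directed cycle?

A vertex is on a directed cycle iff it belongs to a strongly connected component of size ≥ 2 (or has a self-loop).
The vertices on cycles are {Clio, Elko, Napa, Ashby} — 4 in total.

4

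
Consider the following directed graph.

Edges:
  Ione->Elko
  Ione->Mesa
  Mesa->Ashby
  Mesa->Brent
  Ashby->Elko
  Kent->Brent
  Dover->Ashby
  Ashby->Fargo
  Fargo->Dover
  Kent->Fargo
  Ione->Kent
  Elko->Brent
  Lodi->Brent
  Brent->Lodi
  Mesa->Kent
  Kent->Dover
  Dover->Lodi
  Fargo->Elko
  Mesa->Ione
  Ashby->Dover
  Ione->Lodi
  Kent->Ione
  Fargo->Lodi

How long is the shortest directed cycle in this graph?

2

For each vertex v, BFS finds the shortest path from v back to v.
The shortest such closed walk is Ione → Mesa → Ione, length 2.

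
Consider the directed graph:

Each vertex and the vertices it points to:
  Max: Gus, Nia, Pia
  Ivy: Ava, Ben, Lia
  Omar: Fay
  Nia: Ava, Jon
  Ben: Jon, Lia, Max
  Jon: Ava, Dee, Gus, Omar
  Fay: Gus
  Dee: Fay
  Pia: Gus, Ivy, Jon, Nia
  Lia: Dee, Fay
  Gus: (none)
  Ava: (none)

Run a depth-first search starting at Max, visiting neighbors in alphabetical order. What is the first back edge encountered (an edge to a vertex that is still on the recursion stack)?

DFS from Max (visiting neighbors in alphabetical order); mark gray on enter, black on exit:
Max gray
  Gus gray
  Gus black
  Nia gray
    Ava gray
    Ava black
    Jon gray
      Jon→Ava: Ava black — skip
      Dee gray
        Fay gray
          Fay→Gus: Gus black — skip
        Fay black
      Dee black
      Jon→Gus: Gus black — skip
      Omar gray
        Omar→Fay: Fay black — skip
      Omar black
    Jon black
  Nia black
  Pia gray
    Pia→Gus: Gus black — skip
    Ivy gray
      Ivy→Ava: Ava black — skip
      Ben gray
        Ben→Jon: Jon black — skip
        Lia gray
          Lia→Dee: Dee black — skip
          Lia→Fay: Fay black — skip
        Lia black
        Ben→Max: Max is gray → back edge
First back edge: Ben → Max.

Ben→Max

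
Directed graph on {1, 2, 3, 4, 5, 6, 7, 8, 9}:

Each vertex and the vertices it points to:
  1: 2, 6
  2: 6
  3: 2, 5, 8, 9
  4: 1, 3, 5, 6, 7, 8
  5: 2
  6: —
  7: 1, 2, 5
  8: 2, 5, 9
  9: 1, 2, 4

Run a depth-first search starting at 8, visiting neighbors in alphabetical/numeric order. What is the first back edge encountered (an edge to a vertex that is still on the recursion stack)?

DFS from 8 (visiting neighbors in alphabetical/numeric order); mark gray on enter, black on exit:
8 gray
  2 gray
    6 gray
    6 black
  2 black
  5 gray
    5→2: 2 black — skip
  5 black
  9 gray
    1 gray
      1→2: 2 black — skip
      1→6: 6 black — skip
    1 black
    9→2: 2 black — skip
    4 gray
      4→1: 1 black — skip
      3 gray
        3→2: 2 black — skip
        3→5: 5 black — skip
        3→8: 8 is gray → back edge
First back edge: 3 → 8.

3→8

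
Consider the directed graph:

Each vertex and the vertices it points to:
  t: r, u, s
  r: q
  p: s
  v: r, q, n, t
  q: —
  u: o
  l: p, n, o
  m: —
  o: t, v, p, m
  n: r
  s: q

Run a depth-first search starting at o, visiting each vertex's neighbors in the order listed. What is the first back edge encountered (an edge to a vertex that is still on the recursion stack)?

DFS from o (visiting each vertex's neighbors in the order listed); mark gray on enter, black on exit:
o gray
  t gray
    r gray
      q gray
      q black
    r black
    u gray
      u→o: o is gray → back edge
First back edge: u → o.

u->o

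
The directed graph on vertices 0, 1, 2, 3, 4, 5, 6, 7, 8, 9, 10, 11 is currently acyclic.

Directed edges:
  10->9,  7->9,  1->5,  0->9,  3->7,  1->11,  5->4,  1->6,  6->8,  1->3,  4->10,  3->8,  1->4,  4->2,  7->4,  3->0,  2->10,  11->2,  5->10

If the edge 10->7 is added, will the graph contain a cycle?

Yes

Adding 10→7 creates a cycle iff 7 can already reach 10.
Path from 7: 7 → 4 → 10.
So 7 → … → 10 → 7 is a cycle.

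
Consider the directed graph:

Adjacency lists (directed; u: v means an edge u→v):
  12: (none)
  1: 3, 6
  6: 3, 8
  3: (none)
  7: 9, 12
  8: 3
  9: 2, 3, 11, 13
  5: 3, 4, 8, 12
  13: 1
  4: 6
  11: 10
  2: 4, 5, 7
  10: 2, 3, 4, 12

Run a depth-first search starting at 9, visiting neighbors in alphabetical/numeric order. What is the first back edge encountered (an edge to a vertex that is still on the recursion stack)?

DFS from 9 (visiting neighbors in alphabetical/numeric order); mark gray on enter, black on exit:
9 gray
  2 gray
    4 gray
      6 gray
        3 gray
        3 black
        8 gray
          8→3: 3 black — skip
        8 black
      6 black
    4 black
    5 gray
      5→3: 3 black — skip
      5→4: 4 black — skip
      5→8: 8 black — skip
      12 gray
      12 black
    5 black
    7 gray
      7→9: 9 is gray → back edge
First back edge: 7 → 9.

7->9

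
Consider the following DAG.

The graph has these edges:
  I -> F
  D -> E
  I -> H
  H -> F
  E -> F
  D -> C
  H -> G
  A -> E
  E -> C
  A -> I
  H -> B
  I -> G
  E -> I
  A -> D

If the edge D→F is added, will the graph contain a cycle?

No

Adding D→F creates a cycle iff F can already reach D.
Explore from F: no path reaches D. The graph stays acyclic.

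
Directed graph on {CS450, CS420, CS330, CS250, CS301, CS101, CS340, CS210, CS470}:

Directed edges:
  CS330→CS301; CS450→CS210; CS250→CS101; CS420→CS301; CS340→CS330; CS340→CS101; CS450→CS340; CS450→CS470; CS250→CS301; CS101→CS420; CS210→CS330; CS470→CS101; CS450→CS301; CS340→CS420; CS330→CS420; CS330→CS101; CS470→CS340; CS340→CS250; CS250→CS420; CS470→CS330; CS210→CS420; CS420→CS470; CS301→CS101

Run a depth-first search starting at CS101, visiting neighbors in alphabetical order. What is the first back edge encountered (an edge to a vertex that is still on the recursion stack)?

CS301→CS101

DFS from CS101 (visiting neighbors in alphabetical order); mark gray on enter, black on exit:
CS101 gray
  CS420 gray
    CS301 gray
      CS301→CS101: CS101 is gray → back edge
First back edge: CS301 → CS101.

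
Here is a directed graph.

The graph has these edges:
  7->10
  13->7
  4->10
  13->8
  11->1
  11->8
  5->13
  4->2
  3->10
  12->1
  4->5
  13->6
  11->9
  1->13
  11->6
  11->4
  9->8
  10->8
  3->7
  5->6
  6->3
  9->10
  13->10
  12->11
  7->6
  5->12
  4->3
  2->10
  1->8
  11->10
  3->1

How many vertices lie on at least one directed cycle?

A vertex is on a directed cycle iff it belongs to a strongly connected component of size ≥ 2 (or has a self-loop).
The vertices on cycles are {1, 3, 4, 5, 6, 7, 11, 12, 13} — 9 in total.

9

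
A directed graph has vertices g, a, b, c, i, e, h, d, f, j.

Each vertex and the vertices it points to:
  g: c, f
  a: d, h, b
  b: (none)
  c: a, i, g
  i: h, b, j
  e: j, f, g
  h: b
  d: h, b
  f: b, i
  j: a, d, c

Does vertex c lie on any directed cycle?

Yes

c is on a cycle iff c can reach itself via ≥1 edge.
c → g → c — yes.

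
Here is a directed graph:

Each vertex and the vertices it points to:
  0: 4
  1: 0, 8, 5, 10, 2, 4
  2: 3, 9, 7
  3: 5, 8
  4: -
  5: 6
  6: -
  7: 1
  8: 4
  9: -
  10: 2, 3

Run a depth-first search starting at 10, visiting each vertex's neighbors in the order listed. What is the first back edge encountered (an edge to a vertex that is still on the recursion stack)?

DFS from 10 (visiting each vertex's neighbors in the order listed); mark gray on enter, black on exit:
10 gray
  2 gray
    3 gray
      5 gray
        6 gray
        6 black
      5 black
      8 gray
        4 gray
        4 black
      8 black
    3 black
    9 gray
    9 black
    7 gray
      1 gray
        0 gray
          0→4: 4 black — skip
        0 black
        1→8: 8 black — skip
        1→5: 5 black — skip
        1→10: 10 is gray → back edge
First back edge: 1 → 10.

1→10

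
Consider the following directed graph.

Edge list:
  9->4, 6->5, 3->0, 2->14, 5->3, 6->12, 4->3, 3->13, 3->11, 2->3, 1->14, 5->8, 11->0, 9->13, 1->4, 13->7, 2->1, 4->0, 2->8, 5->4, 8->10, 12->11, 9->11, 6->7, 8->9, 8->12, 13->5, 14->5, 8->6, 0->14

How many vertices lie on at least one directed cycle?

A vertex is on a directed cycle iff it belongs to a strongly connected component of size ≥ 2 (or has a self-loop).
The vertices on cycles are {0, 3, 4, 5, 6, 8, 9, 11, 12, 13, 14} — 11 in total.

11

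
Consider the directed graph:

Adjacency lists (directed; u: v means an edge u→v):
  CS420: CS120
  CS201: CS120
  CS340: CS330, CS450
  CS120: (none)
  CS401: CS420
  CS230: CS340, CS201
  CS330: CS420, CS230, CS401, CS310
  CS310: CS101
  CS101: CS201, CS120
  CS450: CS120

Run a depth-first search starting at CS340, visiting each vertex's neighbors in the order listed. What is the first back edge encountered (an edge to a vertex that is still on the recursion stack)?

CS230->CS340

DFS from CS340 (visiting each vertex's neighbors in the order listed); mark gray on enter, black on exit:
CS340 gray
  CS330 gray
    CS420 gray
      CS120 gray
      CS120 black
    CS420 black
    CS230 gray
      CS230→CS340: CS340 is gray → back edge
First back edge: CS230 → CS340.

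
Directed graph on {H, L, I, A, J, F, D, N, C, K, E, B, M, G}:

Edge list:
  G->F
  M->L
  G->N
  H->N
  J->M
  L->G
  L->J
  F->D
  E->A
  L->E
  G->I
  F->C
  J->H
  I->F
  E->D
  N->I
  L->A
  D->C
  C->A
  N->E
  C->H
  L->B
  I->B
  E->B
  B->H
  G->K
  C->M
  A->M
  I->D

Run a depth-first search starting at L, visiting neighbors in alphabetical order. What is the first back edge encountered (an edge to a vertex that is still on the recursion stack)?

M→L

DFS from L (visiting neighbors in alphabetical order); mark gray on enter, black on exit:
L gray
  A gray
    M gray
      M→L: L is gray → back edge
First back edge: M → L.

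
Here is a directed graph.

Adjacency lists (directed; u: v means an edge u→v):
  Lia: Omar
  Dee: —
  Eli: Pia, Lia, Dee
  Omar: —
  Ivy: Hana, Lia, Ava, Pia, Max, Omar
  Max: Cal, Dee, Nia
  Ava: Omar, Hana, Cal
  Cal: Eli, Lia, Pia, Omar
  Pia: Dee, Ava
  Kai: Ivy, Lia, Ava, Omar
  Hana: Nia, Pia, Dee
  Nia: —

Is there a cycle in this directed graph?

DFS with white/gray/black marking, starting from Kai:
Kai gray
  Ivy gray
    Hana gray
      Nia gray
      Nia black
      Pia gray
        Dee gray
        Dee black
        Ava gray
          Omar gray
          Omar black
          Ava→Hana: Hana is gray → back edge
Back edge found, so a cycle exists: Hana → Pia → Ava → Hana.

Yes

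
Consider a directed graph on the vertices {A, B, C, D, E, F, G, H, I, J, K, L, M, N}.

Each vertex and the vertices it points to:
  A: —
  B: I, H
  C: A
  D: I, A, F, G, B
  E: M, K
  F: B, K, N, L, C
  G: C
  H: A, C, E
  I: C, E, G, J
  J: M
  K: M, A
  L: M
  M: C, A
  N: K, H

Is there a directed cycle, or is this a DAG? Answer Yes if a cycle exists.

DFS with white/gray/black marking, starting from L:
L gray
  M gray
    C gray
      A gray
      A black
    C black
    M→A: A black — skip
  M black
L black
B gray
  I gray
    I→C: C black — skip
    E gray
      E→M: M black — skip
      K gray
        K→M: M black — skip
        K→A: A black — skip
      K black
    E black
    G gray
      G→C: C black — skip
    G black
    J gray
      J→M: M black — skip
    J black
  I black
  H gray
    H→A: A black — skip
    H→C: C black — skip
    H→E: E black — skip
  H black
B black
D gray
  D→I: I black — skip
  D→A: A black — skip
  F gray
    F→B: B black — skip
    F→K: K black — skip
    N gray
      N→K: K black — skip
      N→H: H black — skip
    N black
    F→L: L black — skip
    F→C: C black — skip
  F black
  D→G: G black — skip
  D→B: B black — skip
D black
Every edge goes to a white or black vertex — no back edge, so the graph is acyclic.

No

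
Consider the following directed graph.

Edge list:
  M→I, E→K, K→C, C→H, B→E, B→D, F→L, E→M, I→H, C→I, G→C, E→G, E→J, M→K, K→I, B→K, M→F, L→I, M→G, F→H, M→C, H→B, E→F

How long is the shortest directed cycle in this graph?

For each vertex v, BFS finds the shortest path from v back to v.
The shortest such closed walk is B → E → F → H → B, length 4.

4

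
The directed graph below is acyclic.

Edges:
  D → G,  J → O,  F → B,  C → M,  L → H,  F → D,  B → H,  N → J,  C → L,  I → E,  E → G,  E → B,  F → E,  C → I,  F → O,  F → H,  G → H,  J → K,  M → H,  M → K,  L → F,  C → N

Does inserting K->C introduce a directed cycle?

Yes

Adding K→C creates a cycle iff C can already reach K.
Path from C: C → M → K.
So C → … → K → C is a cycle.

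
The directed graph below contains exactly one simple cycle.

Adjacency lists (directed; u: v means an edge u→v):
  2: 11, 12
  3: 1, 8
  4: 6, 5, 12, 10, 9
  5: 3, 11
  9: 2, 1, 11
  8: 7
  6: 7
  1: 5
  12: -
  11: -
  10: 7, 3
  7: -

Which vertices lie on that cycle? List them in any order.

1, 3, 5

DFS with gray/black marking from 3:
3 gray
  1 gray
    5 gray
      5→3: 3 is gray → back edge
Back edge closes the cycle 3 → 1 → 5 → 3; its vertices are {1, 3, 5}.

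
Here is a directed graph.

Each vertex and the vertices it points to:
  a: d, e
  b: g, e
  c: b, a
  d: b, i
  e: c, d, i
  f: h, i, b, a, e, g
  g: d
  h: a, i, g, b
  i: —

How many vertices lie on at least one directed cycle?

6

A vertex is on a directed cycle iff it belongs to a strongly connected component of size ≥ 2 (or has a self-loop).
The vertices on cycles are {a, b, c, d, e, g} — 6 in total.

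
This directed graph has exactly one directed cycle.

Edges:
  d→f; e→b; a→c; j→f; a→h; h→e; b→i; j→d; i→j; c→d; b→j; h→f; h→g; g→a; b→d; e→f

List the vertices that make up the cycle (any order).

DFS with gray/black marking from a:
a gray
  h gray
    g gray
      g→a: a is gray → back edge
Back edge closes the cycle a → h → g → a; its vertices are {a, g, h}.

a, g, h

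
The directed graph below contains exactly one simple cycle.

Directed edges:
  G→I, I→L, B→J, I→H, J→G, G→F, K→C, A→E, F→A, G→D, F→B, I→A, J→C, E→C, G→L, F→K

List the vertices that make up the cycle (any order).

DFS with gray/black marking from G:
G gray
  F gray
    B gray
      J gray
        C gray
        C black
        J→G: G is gray → back edge
Back edge closes the cycle G → F → B → J → G; its vertices are {B, F, G, J}.

B, F, G, J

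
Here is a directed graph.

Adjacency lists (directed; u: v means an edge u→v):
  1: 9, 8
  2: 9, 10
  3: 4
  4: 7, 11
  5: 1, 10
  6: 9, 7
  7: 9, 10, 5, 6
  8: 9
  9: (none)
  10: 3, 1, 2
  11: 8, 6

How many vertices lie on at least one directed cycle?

8

A vertex is on a directed cycle iff it belongs to a strongly connected component of size ≥ 2 (or has a self-loop).
The vertices on cycles are {2, 3, 4, 5, 6, 7, 10, 11} — 8 in total.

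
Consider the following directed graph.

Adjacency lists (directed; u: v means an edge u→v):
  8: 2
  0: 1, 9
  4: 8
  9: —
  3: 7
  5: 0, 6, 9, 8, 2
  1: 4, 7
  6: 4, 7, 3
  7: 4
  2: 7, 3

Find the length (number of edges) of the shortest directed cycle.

4

For each vertex v, BFS finds the shortest path from v back to v.
The shortest such closed walk is 8 → 2 → 7 → 4 → 8, length 4.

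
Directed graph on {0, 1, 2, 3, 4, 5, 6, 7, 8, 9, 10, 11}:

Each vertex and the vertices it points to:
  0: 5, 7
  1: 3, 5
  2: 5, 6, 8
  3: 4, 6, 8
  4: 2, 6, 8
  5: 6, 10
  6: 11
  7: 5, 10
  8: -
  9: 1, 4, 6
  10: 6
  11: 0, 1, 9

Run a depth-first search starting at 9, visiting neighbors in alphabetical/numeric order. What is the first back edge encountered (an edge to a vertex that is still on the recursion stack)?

DFS from 9 (visiting neighbors in alphabetical/numeric order); mark gray on enter, black on exit:
9 gray
  1 gray
    3 gray
      4 gray
        2 gray
          5 gray
            6 gray
              11 gray
                0 gray
                  0→5: 5 is gray → back edge
First back edge: 0 → 5.

0->5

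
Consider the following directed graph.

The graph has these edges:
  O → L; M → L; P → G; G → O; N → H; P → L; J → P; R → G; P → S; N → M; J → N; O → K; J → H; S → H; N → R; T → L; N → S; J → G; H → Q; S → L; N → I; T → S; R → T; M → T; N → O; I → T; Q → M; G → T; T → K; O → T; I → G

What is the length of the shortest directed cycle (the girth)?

5

For each vertex v, BFS finds the shortest path from v back to v.
The shortest such closed walk is H → Q → M → T → S → H, length 5.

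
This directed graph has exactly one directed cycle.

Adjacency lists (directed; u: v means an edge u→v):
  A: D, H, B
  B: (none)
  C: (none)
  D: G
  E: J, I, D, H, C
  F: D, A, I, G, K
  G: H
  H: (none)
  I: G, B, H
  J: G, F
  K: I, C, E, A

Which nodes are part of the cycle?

DFS with gray/black marking from F:
F gray
  D gray
    G gray
      H gray
      H black
    G black
  D black
  A gray
    A→D: D black — skip
    A→H: H black — skip
    B gray
    B black
  A black
  I gray
    I→G: G black — skip
    I→B: B black — skip
    I→H: H black — skip
  I black
  F→G: G black — skip
  K gray
    K→I: I black — skip
    C gray
    C black
    E gray
      J gray
        J→G: G black — skip
        J→F: F is gray → back edge
Back edge closes the cycle F → K → E → J → F; its vertices are {E, F, J, K}.

E, F, J, K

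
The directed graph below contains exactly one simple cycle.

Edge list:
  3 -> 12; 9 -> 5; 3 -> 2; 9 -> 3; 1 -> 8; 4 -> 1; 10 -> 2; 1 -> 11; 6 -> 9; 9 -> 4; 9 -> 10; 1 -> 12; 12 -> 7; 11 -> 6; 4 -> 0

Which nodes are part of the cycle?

1, 4, 6, 9, 11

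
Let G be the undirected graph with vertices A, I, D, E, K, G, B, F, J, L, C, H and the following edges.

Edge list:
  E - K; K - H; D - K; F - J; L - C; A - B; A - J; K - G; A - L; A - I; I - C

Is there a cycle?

DFS, tracking each vertex's parent; an edge to a visited non-parent vertex closes a cycle.
Start from G:
visit G (parent –)
  visit K (parent G)
    visit H (parent K)
      H–K: parent, skip
    visit E (parent K)
      E–K: parent, skip
    visit D (parent K)
      D–K: parent, skip
    K–G: parent, skip
visit A (parent –)
  visit B (parent A)
    B–A: parent, skip
  visit L (parent A)
    visit C (parent L)
      visit I (parent C)
        I–C: parent, skip
        I–A: A visited and ≠ parent → cycle
Cycle: A – L – C – I – A.

Yes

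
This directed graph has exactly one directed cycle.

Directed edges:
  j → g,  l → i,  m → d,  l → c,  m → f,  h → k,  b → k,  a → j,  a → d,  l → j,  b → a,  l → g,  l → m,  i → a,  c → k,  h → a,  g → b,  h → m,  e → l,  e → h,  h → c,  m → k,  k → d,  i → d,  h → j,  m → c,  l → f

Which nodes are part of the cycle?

DFS with gray/black marking from j:
j gray
  g gray
    b gray
      k gray
        d gray
        d black
      k black
      a gray
        a→j: j is gray → back edge
Back edge closes the cycle j → g → b → a → j; its vertices are {a, b, g, j}.

a, b, g, j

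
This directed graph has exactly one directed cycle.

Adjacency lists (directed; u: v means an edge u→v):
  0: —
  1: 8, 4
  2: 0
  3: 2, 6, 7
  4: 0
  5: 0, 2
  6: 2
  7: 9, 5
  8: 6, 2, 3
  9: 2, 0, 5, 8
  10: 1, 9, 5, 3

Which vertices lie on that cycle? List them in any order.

3, 7, 8, 9

DFS with gray/black marking from 3:
3 gray
  2 gray
    0 gray
    0 black
  2 black
  6 gray
    6→2: 2 black — skip
  6 black
  7 gray
    9 gray
      9→2: 2 black — skip
      9→0: 0 black — skip
      5 gray
        5→0: 0 black — skip
        5→2: 2 black — skip
      5 black
      8 gray
        8→6: 6 black — skip
        8→2: 2 black — skip
        8→3: 3 is gray → back edge
Back edge closes the cycle 3 → 7 → 9 → 8 → 3; its vertices are {3, 7, 8, 9}.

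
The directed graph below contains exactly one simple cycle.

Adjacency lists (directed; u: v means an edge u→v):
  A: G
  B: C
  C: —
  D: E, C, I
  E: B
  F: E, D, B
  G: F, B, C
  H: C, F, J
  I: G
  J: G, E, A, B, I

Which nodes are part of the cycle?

DFS with gray/black marking from F:
F gray
  E gray
    B gray
      C gray
      C black
    B black
  E black
  D gray
    D→E: E black — skip
    D→C: C black — skip
    I gray
      G gray
        G→F: F is gray → back edge
Back edge closes the cycle F → D → I → G → F; its vertices are {D, F, G, I}.

D, F, G, I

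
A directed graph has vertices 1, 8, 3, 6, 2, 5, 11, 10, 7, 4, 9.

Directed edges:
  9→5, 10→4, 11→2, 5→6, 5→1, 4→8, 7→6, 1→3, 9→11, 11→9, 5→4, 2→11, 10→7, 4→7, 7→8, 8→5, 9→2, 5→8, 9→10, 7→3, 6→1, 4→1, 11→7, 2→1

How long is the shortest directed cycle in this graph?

2

For each vertex v, BFS finds the shortest path from v back to v.
The shortest such closed walk is 11 → 9 → 11, length 2.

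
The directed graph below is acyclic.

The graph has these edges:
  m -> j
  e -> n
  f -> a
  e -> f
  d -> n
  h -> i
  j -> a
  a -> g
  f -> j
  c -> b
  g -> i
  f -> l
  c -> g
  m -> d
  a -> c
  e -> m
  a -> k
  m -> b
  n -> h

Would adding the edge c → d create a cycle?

No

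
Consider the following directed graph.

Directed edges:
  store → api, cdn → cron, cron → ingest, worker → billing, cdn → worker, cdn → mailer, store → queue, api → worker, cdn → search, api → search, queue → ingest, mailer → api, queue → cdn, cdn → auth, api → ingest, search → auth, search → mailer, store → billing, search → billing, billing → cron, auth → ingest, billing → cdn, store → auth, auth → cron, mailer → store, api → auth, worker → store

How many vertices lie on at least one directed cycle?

A vertex is on a directed cycle iff it belongs to a strongly connected component of size ≥ 2 (or has a self-loop).
The vertices on cycles are {api, cdn, queue, store, mailer, search, worker, billing} — 8 in total.

8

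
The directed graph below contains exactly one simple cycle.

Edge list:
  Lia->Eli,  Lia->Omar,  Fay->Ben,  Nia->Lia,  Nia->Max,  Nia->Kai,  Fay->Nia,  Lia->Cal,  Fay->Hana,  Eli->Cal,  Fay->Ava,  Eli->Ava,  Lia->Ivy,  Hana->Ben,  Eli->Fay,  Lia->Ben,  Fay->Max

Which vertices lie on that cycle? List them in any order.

Eli, Fay, Lia, Nia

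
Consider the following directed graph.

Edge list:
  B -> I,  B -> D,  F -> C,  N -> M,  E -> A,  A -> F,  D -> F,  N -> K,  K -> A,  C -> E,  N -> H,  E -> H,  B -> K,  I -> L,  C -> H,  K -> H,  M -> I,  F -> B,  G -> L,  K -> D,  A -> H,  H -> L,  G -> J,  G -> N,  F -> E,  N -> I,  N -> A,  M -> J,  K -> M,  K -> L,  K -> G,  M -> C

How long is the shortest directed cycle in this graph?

For each vertex v, BFS finds the shortest path from v back to v.
The shortest such closed walk is B → D → F → B, length 3.

3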